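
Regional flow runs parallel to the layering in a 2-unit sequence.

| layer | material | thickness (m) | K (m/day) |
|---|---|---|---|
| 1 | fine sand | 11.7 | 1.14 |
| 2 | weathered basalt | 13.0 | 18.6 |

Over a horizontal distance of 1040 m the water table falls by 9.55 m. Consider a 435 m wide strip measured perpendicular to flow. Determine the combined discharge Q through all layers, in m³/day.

Flow is parallel to layering, so each bed carries its own Darcy discharge and the transmissivities add.
Σ(K_i·b_i) = 1.14×11.7 + 18.6×13.0 = 255.1 m²/day.
Hydraulic gradient i = Δh / L = 9.55 / 1040 = 0.009183.
Q = Σ(K_i·b_i) · W · i = 255.1 × 435 × 0.009183 = 1019 m³/day.

1020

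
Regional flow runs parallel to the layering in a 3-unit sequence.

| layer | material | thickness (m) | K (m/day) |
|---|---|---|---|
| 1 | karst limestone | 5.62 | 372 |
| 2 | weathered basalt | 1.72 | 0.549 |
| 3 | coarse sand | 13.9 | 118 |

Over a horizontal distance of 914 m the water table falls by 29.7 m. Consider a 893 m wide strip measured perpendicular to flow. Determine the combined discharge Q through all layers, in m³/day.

Flow is parallel to layering, so each bed carries its own Darcy discharge and the transmissivities add.
Σ(K_i·b_i) = 372×5.62 + 0.549×1.72 + 118×13.9 = 3732 m²/day.
Hydraulic gradient i = Δh / L = 29.7 / 914 = 0.03249.
Q = Σ(K_i·b_i) · W · i = 3732 × 893 × 0.03249 = 1.083e+05 m³/day.

108000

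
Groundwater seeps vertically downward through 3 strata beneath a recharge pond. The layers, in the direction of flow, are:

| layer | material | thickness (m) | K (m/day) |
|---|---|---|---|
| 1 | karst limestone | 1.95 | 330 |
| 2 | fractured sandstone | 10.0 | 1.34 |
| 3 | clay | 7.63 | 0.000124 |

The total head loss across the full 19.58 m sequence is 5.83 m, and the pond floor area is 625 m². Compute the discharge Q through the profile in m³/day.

Flow is perpendicular to layering, so the layers act in series and the equivalent K is the thickness-weighted harmonic mean.
Total thickness L = 1.95 + 10.0 + 7.63 = 19.58 m.
Σ(b_i/K_i) = 1.95/330 + 10.0/1.34 + 7.63/0.000124 = 61540 d.
K_eq = L / Σ(b_i/K_i) = 19.58 / 61540 = 0.0003182 m/day.
Q = K_eq · A · (Δh/L) = 0.0003182 × 625 × (5.83/19.58) = 0.05921 m³/day.

0.0592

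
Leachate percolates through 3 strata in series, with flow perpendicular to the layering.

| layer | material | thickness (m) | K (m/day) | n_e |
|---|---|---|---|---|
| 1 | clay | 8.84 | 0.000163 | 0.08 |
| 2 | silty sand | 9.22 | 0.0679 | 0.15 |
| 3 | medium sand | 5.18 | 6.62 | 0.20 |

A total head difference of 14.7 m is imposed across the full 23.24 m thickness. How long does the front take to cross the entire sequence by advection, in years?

31.7

With flow normal to the layers, continuity requires the same specific discharge q through every layer.
Σ(b_i/K_i) = 8.84/0.000163 + 9.22/0.0679 + 5.18/6.62 = 54370 d.
q = Δh / Σ(b_i/K_i) = 14.7 / 54370 = 0.0002704 m/day.
In each layer the seepage velocity is v_i = q/n_i, so the layer transit time is t_i = b_i·n_i / q:
  layer 1 (clay): t_1 = 8.84 × 0.08 / 0.0002704 = 2616 d
  layer 2 (silty sand): t_2 = 9.22 × 0.15 / 0.0002704 = 5115 d
  layer 3 (medium sand): t_3 = 5.18 × 0.20 / 0.0002704 = 3832 d
Total t = Σ t_i = 11563 days = 31.66 years.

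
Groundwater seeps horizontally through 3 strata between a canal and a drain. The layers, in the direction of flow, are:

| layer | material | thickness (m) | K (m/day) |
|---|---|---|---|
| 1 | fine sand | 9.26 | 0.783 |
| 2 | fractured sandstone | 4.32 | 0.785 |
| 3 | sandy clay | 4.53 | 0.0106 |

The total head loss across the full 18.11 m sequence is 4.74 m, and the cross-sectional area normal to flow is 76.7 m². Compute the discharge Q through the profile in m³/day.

Flow is perpendicular to layering, so the layers act in series and the equivalent K is the thickness-weighted harmonic mean.
Total thickness L = 9.26 + 4.32 + 4.53 = 18.11 m.
Σ(b_i/K_i) = 9.26/0.783 + 4.32/0.785 + 4.53/0.0106 = 444.7 d.
K_eq = L / Σ(b_i/K_i) = 18.11 / 444.7 = 0.04073 m/day.
Q = K_eq · A · (Δh/L) = 0.04073 × 76.7 × (4.74/18.11) = 0.8176 m³/day.

0.818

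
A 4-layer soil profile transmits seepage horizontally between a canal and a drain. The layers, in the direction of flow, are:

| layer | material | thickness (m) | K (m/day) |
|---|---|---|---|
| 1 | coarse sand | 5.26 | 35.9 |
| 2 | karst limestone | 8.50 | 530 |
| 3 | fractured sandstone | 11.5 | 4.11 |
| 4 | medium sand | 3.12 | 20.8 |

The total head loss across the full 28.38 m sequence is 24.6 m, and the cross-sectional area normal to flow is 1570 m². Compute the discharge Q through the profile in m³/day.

12400

Flow is perpendicular to layering, so the layers act in series and the equivalent K is the thickness-weighted harmonic mean.
Total thickness L = 5.26 + 8.50 + 11.5 + 3.12 = 28.38 m.
Σ(b_i/K_i) = 5.26/35.9 + 8.50/530 + 11.5/4.11 + 3.12/20.8 = 3.111 d.
K_eq = L / Σ(b_i/K_i) = 28.38 / 3.111 = 9.124 m/day.
Q = K_eq · A · (Δh/L) = 9.124 × 1570 × (24.6/28.38) = 12416 m³/day.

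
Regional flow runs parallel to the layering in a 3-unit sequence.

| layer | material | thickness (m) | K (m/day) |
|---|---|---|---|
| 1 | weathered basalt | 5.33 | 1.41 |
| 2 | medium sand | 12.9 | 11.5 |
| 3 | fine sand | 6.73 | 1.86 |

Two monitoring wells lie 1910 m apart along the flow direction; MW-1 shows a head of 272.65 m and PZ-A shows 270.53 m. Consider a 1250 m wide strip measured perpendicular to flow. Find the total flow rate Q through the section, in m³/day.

234

Flow is parallel to layering, so each bed carries its own Darcy discharge and the transmissivities add.
Σ(K_i·b_i) = 1.41×5.33 + 11.5×12.9 + 1.86×6.73 = 168.4 m²/day.
Hydraulic gradient i = (272.65 − 270.53) / 1910 = 2.12 / 1910 = 0.001110.
Q = Σ(K_i·b_i) · W · i = 168.4 × 1250 × 0.001110 = 233.6 m³/day.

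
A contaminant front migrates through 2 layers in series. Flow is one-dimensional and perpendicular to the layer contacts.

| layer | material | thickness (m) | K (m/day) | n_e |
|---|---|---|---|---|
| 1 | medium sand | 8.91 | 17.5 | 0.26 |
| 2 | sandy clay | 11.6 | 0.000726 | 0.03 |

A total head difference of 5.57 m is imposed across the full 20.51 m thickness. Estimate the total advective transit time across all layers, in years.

20.9

With flow normal to the layers, continuity requires the same specific discharge q through every layer.
Σ(b_i/K_i) = 8.91/17.5 + 11.6/0.000726 = 15978 d.
q = Δh / Σ(b_i/K_i) = 5.57 / 15978 = 0.0003486 m/day.
In each layer the seepage velocity is v_i = q/n_i, so the layer transit time is t_i = b_i·n_i / q:
  layer 1 (medium sand): t_1 = 8.91 × 0.26 / 0.0003486 = 6646 d
  layer 2 (sandy clay): t_2 = 11.6 × 0.03 / 0.0003486 = 998.3 d
Total t = Σ t_i = 7644 days = 20.93 years.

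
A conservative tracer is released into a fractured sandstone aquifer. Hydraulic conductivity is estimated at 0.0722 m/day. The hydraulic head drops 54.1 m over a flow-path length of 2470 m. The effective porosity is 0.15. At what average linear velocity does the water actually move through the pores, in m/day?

0.0105

Hydraulic gradient i = Δh / L = 54.1 / 2470 = 0.02190.
Darcy flux q = K · i = 0.07220 × 0.02190 = 0.001581 m/day.
Seepage velocity v = q / n_e = 0.001581 / 0.15 = 0.01054 m/day.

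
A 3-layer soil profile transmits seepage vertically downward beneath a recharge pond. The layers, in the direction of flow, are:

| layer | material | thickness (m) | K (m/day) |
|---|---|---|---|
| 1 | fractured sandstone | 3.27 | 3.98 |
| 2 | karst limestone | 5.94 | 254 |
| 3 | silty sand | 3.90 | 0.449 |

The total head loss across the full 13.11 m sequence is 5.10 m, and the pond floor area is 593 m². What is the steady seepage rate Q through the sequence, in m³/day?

317

Flow is perpendicular to layering, so the layers act in series and the equivalent K is the thickness-weighted harmonic mean.
Total thickness L = 3.27 + 5.94 + 3.90 = 13.11 m.
Σ(b_i/K_i) = 3.27/3.98 + 5.94/254 + 3.90/0.449 = 9.531 d.
K_eq = L / Σ(b_i/K_i) = 13.11 / 9.531 = 1.376 m/day.
Q = K_eq · A · (Δh/L) = 1.376 × 593 × (5.10/13.11) = 317.3 m³/day.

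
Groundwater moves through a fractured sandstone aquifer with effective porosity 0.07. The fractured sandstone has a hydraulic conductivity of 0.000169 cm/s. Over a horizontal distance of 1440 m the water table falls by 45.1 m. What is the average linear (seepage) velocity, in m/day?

Convert K: 0.000169 cm/s × 864 = 0.1460 m/day.
Hydraulic gradient i = Δh / L = 45.1 / 1440 = 0.03132.
Darcy flux q = K · i = 0.1460 × 0.03132 = 0.004573 m/day.
Seepage velocity v = q / n_e = 0.004573 / 0.07 = 0.06533 m/day.

0.0653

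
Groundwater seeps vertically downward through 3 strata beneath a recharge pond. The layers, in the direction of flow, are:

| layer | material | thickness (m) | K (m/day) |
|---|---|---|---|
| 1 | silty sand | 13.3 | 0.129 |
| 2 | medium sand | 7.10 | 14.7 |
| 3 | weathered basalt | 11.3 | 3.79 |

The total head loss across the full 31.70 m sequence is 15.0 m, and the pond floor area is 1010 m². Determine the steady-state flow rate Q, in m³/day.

Flow is perpendicular to layering, so the layers act in series and the equivalent K is the thickness-weighted harmonic mean.
Total thickness L = 13.3 + 7.10 + 11.3 = 31.70 m.
Σ(b_i/K_i) = 13.3/0.129 + 7.10/14.7 + 11.3/3.79 = 106.6 d.
K_eq = L / Σ(b_i/K_i) = 31.70 / 106.6 = 0.2975 m/day.
Q = K_eq · A · (Δh/L) = 0.2975 × 1010 × (15.0/31.70) = 142.2 m³/day.

142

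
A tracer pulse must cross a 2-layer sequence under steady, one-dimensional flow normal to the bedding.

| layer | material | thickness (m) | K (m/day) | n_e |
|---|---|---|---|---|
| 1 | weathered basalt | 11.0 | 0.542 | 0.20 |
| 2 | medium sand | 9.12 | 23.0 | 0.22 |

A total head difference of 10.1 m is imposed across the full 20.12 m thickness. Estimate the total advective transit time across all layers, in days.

8.62

With flow normal to the layers, continuity requires the same specific discharge q through every layer.
Σ(b_i/K_i) = 11.0/0.542 + 9.12/23.0 = 20.69 d.
q = Δh / Σ(b_i/K_i) = 10.1 / 20.69 = 0.4881 m/day.
In each layer the seepage velocity is v_i = q/n_i, so the layer transit time is t_i = b_i·n_i / q:
  layer 1 (weathered basalt): t_1 = 11.0 × 0.20 / 0.4881 = 4.507 d
  layer 2 (medium sand): t_2 = 9.12 × 0.22 / 0.4881 = 4.110 d
Total t = Σ t_i = 8.618 days.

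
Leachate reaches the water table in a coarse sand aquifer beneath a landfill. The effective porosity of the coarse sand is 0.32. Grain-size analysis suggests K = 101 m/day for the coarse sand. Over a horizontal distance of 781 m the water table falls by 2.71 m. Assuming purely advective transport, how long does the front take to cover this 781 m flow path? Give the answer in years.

Hydraulic gradient i = Δh / L = 2.71 / 781 = 0.003470.
Darcy flux q = K · i = 101.0 × 0.003470 = 0.3505 m/day.
Seepage velocity v = q / n_e = 0.3505 / 0.32 = 1.095 m/day.
Travel time t = L / v = 781 / 1.095 = 713.1 days = 1.952 years.

1.95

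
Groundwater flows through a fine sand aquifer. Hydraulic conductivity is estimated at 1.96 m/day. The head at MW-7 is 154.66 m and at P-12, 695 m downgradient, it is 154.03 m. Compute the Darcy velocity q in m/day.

Hydraulic gradient i = (154.66 − 154.03) / 695 = 0.63 / 695 = 0.0009065.
Specific discharge q = K · i = 1.960 × 0.0009065 = 0.001777 m/day.

0.00178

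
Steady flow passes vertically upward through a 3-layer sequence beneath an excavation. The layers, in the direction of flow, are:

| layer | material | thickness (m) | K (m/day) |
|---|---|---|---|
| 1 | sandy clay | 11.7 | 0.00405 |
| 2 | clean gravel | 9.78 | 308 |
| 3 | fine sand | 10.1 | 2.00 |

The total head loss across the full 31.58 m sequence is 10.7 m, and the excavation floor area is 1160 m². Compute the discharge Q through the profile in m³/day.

4.29

Flow is perpendicular to layering, so the layers act in series and the equivalent K is the thickness-weighted harmonic mean.
Total thickness L = 11.7 + 9.78 + 10.1 = 31.58 m.
Σ(b_i/K_i) = 11.7/0.00405 + 9.78/308 + 10.1/2.00 = 2894 d.
K_eq = L / Σ(b_i/K_i) = 31.58 / 2894 = 0.01091 m/day.
Q = K_eq · A · (Δh/L) = 0.01091 × 1160 × (10.7/31.58) = 4.289 m³/day.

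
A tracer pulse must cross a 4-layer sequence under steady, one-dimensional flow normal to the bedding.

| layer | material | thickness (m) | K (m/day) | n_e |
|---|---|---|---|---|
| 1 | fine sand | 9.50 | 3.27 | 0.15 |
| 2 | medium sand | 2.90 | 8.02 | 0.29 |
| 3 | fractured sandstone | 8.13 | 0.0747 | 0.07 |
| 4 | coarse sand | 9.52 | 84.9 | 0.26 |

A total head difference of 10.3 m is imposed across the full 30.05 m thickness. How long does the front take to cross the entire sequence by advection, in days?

57.9

With flow normal to the layers, continuity requires the same specific discharge q through every layer.
Σ(b_i/K_i) = 9.50/3.27 + 2.90/8.02 + 8.13/0.0747 + 9.52/84.9 = 112.2 d.
q = Δh / Σ(b_i/K_i) = 10.3 / 112.2 = 0.09179 m/day.
In each layer the seepage velocity is v_i = q/n_i, so the layer transit time is t_i = b_i·n_i / q:
  layer 1 (fine sand): t_1 = 9.50 × 0.15 / 0.09179 = 15.52 d
  layer 2 (medium sand): t_2 = 2.90 × 0.29 / 0.09179 = 9.162 d
  layer 3 (fractured sandstone): t_3 = 8.13 × 0.07 / 0.09179 = 6.200 d
  layer 4 (coarse sand): t_4 = 9.52 × 0.26 / 0.09179 = 26.97 d
Total t = Σ t_i = 57.85 days.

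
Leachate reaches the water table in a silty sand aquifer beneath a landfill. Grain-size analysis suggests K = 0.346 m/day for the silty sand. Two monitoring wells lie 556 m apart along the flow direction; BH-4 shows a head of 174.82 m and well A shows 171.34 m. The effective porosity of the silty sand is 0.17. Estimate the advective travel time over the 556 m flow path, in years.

119

Hydraulic gradient i = (174.82 − 171.34) / 556 = 3.48 / 556 = 0.006259.
Darcy flux q = K · i = 0.3460 × 0.006259 = 0.002166 m/day.
Seepage velocity v = q / n_e = 0.002166 / 0.17 = 0.01274 m/day.
Travel time t = L / v = 556 / 0.01274 = 43646 days = 119.5 years.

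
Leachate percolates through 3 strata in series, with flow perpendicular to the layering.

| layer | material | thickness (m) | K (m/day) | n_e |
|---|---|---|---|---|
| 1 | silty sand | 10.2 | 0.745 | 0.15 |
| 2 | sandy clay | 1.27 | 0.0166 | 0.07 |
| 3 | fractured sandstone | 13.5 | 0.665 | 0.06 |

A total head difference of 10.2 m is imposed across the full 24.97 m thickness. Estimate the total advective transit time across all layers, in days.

26.3

With flow normal to the layers, continuity requires the same specific discharge q through every layer.
Σ(b_i/K_i) = 10.2/0.745 + 1.27/0.0166 + 13.5/0.665 = 110.5 d.
q = Δh / Σ(b_i/K_i) = 10.2 / 110.5 = 0.09231 m/day.
In each layer the seepage velocity is v_i = q/n_i, so the layer transit time is t_i = b_i·n_i / q:
  layer 1 (silty sand): t_1 = 10.2 × 0.15 / 0.09231 = 16.57 d
  layer 2 (sandy clay): t_2 = 1.27 × 0.07 / 0.09231 = 0.9631 d
  layer 3 (fractured sandstone): t_3 = 13.5 × 0.06 / 0.09231 = 8.775 d
Total t = Σ t_i = 26.31 days.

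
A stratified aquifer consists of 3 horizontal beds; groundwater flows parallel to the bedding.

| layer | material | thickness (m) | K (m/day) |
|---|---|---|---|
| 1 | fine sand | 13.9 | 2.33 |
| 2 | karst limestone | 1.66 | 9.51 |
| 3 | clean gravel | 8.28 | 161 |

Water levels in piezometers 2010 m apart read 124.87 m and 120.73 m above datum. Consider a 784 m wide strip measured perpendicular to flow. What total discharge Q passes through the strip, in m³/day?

Flow is parallel to layering, so each bed carries its own Darcy discharge and the transmissivities add.
Σ(K_i·b_i) = 2.33×13.9 + 9.51×1.66 + 161×8.28 = 1381 m²/day.
Hydraulic gradient i = (124.87 − 120.73) / 2010 = 4.14 / 2010 = 0.002060.
Q = Σ(K_i·b_i) · W · i = 1381 × 784 × 0.002060 = 2230 m³/day.

2230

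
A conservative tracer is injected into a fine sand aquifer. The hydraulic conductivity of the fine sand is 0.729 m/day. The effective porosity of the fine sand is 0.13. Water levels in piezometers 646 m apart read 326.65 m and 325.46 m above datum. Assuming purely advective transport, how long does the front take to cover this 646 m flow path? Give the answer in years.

Hydraulic gradient i = (326.65 − 325.46) / 646 = 1.19 / 646 = 0.001842.
Darcy flux q = K · i = 0.7290 × 0.001842 = 0.001343 m/day.
Seepage velocity v = q / n_e = 0.001343 / 0.13 = 0.01033 m/day.
Travel time t = L / v = 646 / 0.01033 = 62537 days = 171.2 years.

171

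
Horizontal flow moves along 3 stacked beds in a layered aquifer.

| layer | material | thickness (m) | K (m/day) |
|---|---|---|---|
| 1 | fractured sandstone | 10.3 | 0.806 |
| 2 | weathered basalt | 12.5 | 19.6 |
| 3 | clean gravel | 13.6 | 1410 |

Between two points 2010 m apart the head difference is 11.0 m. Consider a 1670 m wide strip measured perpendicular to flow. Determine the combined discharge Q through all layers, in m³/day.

178000

Flow is parallel to layering, so each bed carries its own Darcy discharge and the transmissivities add.
Σ(K_i·b_i) = 0.806×10.3 + 19.6×12.5 + 1410×13.6 = 19429 m²/day.
Hydraulic gradient i = Δh / L = 11.0 / 2010 = 0.005473.
Q = Σ(K_i·b_i) · W · i = 19429 × 1670 × 0.005473 = 1.776e+05 m³/day.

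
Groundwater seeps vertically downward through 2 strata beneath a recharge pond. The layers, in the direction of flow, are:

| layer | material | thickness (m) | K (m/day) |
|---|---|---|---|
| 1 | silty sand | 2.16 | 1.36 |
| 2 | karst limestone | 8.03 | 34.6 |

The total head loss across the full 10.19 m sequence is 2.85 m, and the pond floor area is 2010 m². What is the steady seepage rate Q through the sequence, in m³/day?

Flow is perpendicular to layering, so the layers act in series and the equivalent K is the thickness-weighted harmonic mean.
Total thickness L = 2.16 + 8.03 = 10.19 m.
Σ(b_i/K_i) = 2.16/1.36 + 8.03/34.6 = 1.820 d.
K_eq = L / Σ(b_i/K_i) = 10.19 / 1.820 = 5.598 m/day.
Q = K_eq · A · (Δh/L) = 5.598 × 2010 × (2.85/10.19) = 3147 m³/day.

3150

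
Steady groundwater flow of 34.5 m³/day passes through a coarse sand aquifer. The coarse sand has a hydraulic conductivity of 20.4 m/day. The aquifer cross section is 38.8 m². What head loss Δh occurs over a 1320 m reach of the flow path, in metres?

57.5

From Q = K·A·i, i = Q / (K·A) = 34.5 / (20.40 × 38.80) = 0.04359.
Head loss Δh = i · L = 0.04359 × 1320 = 57.53 m.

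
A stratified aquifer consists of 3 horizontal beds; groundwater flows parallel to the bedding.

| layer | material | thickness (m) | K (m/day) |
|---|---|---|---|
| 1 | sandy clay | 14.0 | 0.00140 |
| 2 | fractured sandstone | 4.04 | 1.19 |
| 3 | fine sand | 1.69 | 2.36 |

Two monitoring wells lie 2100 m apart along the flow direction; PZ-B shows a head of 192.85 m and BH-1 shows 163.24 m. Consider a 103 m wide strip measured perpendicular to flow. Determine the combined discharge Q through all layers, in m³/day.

Flow is parallel to layering, so each bed carries its own Darcy discharge and the transmissivities add.
Σ(K_i·b_i) = 0.00140×14.0 + 1.19×4.04 + 2.36×1.69 = 8.816 m²/day.
Hydraulic gradient i = (192.85 − 163.24) / 2100 = 29.61 / 2100 = 0.01410.
Q = Σ(K_i·b_i) · W · i = 8.816 × 103 × 0.01410 = 12.80 m³/day.

12.8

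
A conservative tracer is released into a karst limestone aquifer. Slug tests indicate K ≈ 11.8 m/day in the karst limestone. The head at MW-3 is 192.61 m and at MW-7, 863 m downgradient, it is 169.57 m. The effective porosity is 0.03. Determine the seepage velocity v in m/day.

10.5

Hydraulic gradient i = (192.61 − 169.57) / 863 = 23.04 / 863 = 0.02670.
Darcy flux q = K · i = 11.80 × 0.02670 = 0.3150 m/day.
Seepage velocity v = q / n_e = 0.3150 / 0.03 = 10.50 m/day.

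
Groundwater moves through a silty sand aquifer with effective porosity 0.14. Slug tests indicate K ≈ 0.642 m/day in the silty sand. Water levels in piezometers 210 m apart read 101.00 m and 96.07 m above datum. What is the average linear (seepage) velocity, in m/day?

Hydraulic gradient i = (101.00 − 96.07) / 210 = 4.93 / 210 = 0.02348.
Darcy flux q = K · i = 0.6420 × 0.02348 = 0.01507 m/day.
Seepage velocity v = q / n_e = 0.01507 / 0.14 = 0.1077 m/day.

0.108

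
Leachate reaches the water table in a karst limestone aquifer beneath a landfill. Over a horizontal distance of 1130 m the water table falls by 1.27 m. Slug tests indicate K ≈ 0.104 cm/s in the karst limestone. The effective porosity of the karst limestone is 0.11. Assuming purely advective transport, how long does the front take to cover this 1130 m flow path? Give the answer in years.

Convert K: 0.104 cm/s × 864 = 89.86 m/day.
Hydraulic gradient i = Δh / L = 1.27 / 1130 = 0.001124.
Darcy flux q = K · i = 89.86 × 0.001124 = 0.1010 m/day.
Seepage velocity v = q / n_e = 0.1010 / 0.11 = 0.9181 m/day.
Travel time t = L / v = 1130 / 0.9181 = 1231 days = 3.370 years.

3.37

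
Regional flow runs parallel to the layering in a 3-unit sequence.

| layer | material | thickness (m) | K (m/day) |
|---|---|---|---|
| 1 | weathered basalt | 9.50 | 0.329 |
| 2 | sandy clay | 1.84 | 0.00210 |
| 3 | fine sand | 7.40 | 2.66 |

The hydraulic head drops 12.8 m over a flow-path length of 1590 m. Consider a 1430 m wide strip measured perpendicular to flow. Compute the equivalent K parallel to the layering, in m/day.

Flow is parallel to layering, so each bed carries its own Darcy discharge and the transmissivities add.
Σ(K_i·b_i) = 0.329×9.50 + 0.00210×1.84 + 2.66×7.40 = 22.81 m²/day.
Total thickness b = 18.74 m, so K_eq = Σ(K_i·b_i)/b = 1.217 m/day.

1.22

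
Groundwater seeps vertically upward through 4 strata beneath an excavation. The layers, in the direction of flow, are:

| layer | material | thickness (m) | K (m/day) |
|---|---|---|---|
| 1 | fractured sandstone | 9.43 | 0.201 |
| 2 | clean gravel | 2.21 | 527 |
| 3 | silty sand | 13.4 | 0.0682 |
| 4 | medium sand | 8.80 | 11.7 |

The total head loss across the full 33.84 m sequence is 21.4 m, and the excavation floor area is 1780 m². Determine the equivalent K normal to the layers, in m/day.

Flow is perpendicular to layering, so the layers act in series and the equivalent K is the thickness-weighted harmonic mean.
Total thickness L = 9.43 + 2.21 + 13.4 + 8.80 = 33.84 m.
Σ(b_i/K_i) = 9.43/0.201 + 2.21/527 + 13.4/0.0682 + 8.80/11.7 = 244.2 d.
K_eq = L / Σ(b_i/K_i) = 33.84 / 244.2 = 0.1386 m/day.

0.139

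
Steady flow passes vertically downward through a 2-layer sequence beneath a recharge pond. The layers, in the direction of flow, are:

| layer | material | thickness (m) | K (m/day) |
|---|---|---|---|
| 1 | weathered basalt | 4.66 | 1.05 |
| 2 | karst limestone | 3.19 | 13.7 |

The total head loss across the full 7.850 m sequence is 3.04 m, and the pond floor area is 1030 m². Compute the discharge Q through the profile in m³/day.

670

Flow is perpendicular to layering, so the layers act in series and the equivalent K is the thickness-weighted harmonic mean.
Total thickness L = 4.66 + 3.19 = 7.850 m.
Σ(b_i/K_i) = 4.66/1.05 + 3.19/13.7 = 4.671 d.
K_eq = L / Σ(b_i/K_i) = 7.850 / 4.671 = 1.681 m/day.
Q = K_eq · A · (Δh/L) = 1.681 × 1030 × (3.04/7.850) = 670.4 m³/day.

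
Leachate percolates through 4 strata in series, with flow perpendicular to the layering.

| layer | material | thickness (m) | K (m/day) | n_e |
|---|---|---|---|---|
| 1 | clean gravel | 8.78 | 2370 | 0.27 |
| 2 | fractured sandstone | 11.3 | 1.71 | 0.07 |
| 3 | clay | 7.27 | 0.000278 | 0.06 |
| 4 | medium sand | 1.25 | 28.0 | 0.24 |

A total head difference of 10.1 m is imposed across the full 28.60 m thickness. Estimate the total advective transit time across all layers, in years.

27.6

With flow normal to the layers, continuity requires the same specific discharge q through every layer.
Σ(b_i/K_i) = 8.78/2370 + 11.3/1.71 + 7.27/0.000278 + 1.25/28.0 = 26158 d.
q = Δh / Σ(b_i/K_i) = 10.1 / 26158 = 0.0003861 m/day.
In each layer the seepage velocity is v_i = q/n_i, so the layer transit time is t_i = b_i·n_i / q:
  layer 1 (clean gravel): t_1 = 8.78 × 0.27 / 0.0003861 = 6140 d
  layer 2 (fractured sandstone): t_2 = 11.3 × 0.07 / 0.0003861 = 2049 d
  layer 3 (clay): t_3 = 7.27 × 0.06 / 0.0003861 = 1130 d
  layer 4 (medium sand): t_4 = 1.25 × 0.24 / 0.0003861 = 777.0 d
Total t = Σ t_i = 10095 days = 27.64 years.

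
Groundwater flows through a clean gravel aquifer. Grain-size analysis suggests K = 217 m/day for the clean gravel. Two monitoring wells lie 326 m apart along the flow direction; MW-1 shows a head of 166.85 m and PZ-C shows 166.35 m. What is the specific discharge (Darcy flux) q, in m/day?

0.333

Hydraulic gradient i = (166.85 − 166.35) / 326 = 0.5 / 326 = 0.001534.
Specific discharge q = K · i = 217.0 × 0.001534 = 0.3328 m/day.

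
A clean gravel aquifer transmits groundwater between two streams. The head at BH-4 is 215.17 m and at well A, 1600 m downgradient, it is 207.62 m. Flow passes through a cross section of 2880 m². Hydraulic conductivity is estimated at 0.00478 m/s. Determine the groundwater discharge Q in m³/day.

Convert K: 0.00478 m/s × 86400 = 413.0 m/day.
Hydraulic gradient i = (215.17 − 207.62) / 1600 = 7.55 / 1600 = 0.004719.
Darcy's law: Q = K · A · i = 413.0 × 2880 × 0.004719 = 5613 m³/day.

5610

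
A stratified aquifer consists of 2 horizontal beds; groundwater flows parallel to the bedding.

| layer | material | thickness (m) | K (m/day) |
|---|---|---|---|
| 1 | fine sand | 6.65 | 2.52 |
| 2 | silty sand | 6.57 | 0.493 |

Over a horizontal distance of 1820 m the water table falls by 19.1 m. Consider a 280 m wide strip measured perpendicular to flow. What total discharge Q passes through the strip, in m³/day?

58.8

Flow is parallel to layering, so each bed carries its own Darcy discharge and the transmissivities add.
Σ(K_i·b_i) = 2.52×6.65 + 0.493×6.57 = 20.00 m²/day.
Hydraulic gradient i = Δh / L = 19.1 / 1820 = 0.01049.
Q = Σ(K_i·b_i) · W · i = 20.00 × 280 × 0.01049 = 58.76 m³/day.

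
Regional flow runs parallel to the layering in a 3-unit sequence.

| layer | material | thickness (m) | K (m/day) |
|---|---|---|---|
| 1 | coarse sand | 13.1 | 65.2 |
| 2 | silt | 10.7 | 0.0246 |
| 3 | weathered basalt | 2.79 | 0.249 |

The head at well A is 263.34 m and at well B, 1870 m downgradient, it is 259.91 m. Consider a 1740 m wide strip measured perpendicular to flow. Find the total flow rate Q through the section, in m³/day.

Flow is parallel to layering, so each bed carries its own Darcy discharge and the transmissivities add.
Σ(K_i·b_i) = 65.2×13.1 + 0.0246×10.7 + 0.249×2.79 = 855.1 m²/day.
Hydraulic gradient i = (263.34 − 259.91) / 1870 = 3.43 / 1870 = 0.001834.
Q = Σ(K_i·b_i) · W · i = 855.1 × 1740 × 0.001834 = 2729 m³/day.

2730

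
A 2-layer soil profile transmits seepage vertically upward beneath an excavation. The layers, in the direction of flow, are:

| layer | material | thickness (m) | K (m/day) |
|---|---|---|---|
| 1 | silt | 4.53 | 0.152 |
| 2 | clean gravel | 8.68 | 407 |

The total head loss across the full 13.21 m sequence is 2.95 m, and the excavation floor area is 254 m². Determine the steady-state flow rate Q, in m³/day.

25.1

Flow is perpendicular to layering, so the layers act in series and the equivalent K is the thickness-weighted harmonic mean.
Total thickness L = 4.53 + 8.68 = 13.21 m.
Σ(b_i/K_i) = 4.53/0.152 + 8.68/407 = 29.82 d.
K_eq = L / Σ(b_i/K_i) = 13.21 / 29.82 = 0.4429 m/day.
Q = K_eq · A · (Δh/L) = 0.4429 × 254 × (2.95/13.21) = 25.12 m³/day.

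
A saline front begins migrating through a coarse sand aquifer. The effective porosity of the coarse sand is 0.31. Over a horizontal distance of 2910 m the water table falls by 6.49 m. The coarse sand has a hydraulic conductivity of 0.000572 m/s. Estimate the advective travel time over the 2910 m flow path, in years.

22.4

Convert K: 0.000572 m/s × 86400 = 49.42 m/day.
Hydraulic gradient i = Δh / L = 6.49 / 2910 = 0.002230.
Darcy flux q = K · i = 49.42 × 0.002230 = 0.1102 m/day.
Seepage velocity v = q / n_e = 0.1102 / 0.31 = 0.3555 m/day.
Travel time t = L / v = 2910 / 0.3555 = 8185 days = 22.41 years.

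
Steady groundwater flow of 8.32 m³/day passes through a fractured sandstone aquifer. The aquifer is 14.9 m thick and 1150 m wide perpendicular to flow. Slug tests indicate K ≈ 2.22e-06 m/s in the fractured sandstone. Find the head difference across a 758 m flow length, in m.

Convert K: 2.22e-06 m/s × 86400 = 0.1918 m/day.
Cross-sectional area A = 1150 × 14.9 = 17135 m².
From Q = K·A·i, i = Q / (K·A) = 8.32 / (0.1918 × 17135) = 0.002531.
Head loss Δh = i · L = 0.002531 × 758 = 1.919 m.

1.92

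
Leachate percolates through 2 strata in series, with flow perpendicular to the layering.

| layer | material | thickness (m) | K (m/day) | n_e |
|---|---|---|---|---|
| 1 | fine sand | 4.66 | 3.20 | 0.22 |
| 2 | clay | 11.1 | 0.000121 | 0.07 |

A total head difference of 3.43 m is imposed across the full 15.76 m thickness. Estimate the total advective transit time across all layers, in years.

132

With flow normal to the layers, continuity requires the same specific discharge q through every layer.
Σ(b_i/K_i) = 4.66/3.20 + 11.1/0.000121 = 91737 d.
q = Δh / Σ(b_i/K_i) = 3.43 / 91737 = 3.739e-05 m/day.
In each layer the seepage velocity is v_i = q/n_i, so the layer transit time is t_i = b_i·n_i / q:
  layer 1 (fine sand): t_1 = 4.66 × 0.22 / 3.739e-05 = 27419 d
  layer 2 (clay): t_2 = 11.1 × 0.07 / 3.739e-05 = 20781 d
Total t = Σ t_i = 48201 days = 132.0 years.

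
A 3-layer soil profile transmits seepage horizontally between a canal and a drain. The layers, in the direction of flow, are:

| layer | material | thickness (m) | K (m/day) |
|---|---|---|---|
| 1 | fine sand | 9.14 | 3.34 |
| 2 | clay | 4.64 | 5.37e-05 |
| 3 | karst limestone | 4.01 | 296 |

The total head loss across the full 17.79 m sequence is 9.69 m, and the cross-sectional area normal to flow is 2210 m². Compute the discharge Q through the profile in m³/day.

Flow is perpendicular to layering, so the layers act in series and the equivalent K is the thickness-weighted harmonic mean.
Total thickness L = 9.14 + 4.64 + 4.01 = 17.79 m.
Σ(b_i/K_i) = 9.14/3.34 + 4.64/5.37e-05 + 4.01/296 = 86409 d.
K_eq = L / Σ(b_i/K_i) = 17.79 / 86409 = 0.0002059 m/day.
Q = K_eq · A · (Δh/L) = 0.0002059 × 2210 × (9.69/17.79) = 0.2478 m³/day.

0.248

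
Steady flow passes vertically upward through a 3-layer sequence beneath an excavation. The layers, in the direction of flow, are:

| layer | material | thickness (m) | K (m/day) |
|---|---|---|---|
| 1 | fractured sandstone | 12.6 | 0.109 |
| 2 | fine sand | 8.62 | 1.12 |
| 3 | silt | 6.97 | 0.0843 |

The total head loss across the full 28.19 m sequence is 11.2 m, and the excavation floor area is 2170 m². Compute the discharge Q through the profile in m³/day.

118

Flow is perpendicular to layering, so the layers act in series and the equivalent K is the thickness-weighted harmonic mean.
Total thickness L = 12.6 + 8.62 + 6.97 = 28.19 m.
Σ(b_i/K_i) = 12.6/0.109 + 8.62/1.12 + 6.97/0.0843 = 206.0 d.
K_eq = L / Σ(b_i/K_i) = 28.19 / 206.0 = 0.1369 m/day.
Q = K_eq · A · (Δh/L) = 0.1369 × 2170 × (11.2/28.19) = 118.0 m³/day.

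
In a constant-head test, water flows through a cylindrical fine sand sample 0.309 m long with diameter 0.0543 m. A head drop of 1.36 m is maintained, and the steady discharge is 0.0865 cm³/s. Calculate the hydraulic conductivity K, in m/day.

0.733

Cross-sectional area A = π·(d/2)² = π × (0.0543/2)² = 0.002316 m².
Convert discharge: 0.0865 cm³/s = 8.650e-08 m³/s.
Darcy's law rearranged: K = Q·L / (A·Δh) = 8.650e-08 × 0.309 / (0.002316 × 1.36) = 8.487e-06 m/s = 0.7333 m/day.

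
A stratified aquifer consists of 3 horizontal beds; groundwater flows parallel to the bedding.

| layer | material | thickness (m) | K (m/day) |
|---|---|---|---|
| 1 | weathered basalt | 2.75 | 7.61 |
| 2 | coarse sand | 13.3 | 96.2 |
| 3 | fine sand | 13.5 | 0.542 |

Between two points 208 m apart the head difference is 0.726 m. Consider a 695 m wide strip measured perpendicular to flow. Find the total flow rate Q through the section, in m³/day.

Flow is parallel to layering, so each bed carries its own Darcy discharge and the transmissivities add.
Σ(K_i·b_i) = 7.61×2.75 + 96.2×13.3 + 0.542×13.5 = 1308 m²/day.
Hydraulic gradient i = Δh / L = 0.726 / 208 = 0.003490.
Q = Σ(K_i·b_i) · W · i = 1308 × 695 × 0.003490 = 3172 m³/day.

3170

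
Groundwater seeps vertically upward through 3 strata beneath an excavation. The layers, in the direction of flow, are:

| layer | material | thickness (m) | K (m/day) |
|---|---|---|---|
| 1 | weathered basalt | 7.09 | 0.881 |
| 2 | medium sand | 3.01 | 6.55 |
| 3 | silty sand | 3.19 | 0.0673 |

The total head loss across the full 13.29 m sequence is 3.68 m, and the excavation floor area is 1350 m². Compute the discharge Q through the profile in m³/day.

Flow is perpendicular to layering, so the layers act in series and the equivalent K is the thickness-weighted harmonic mean.
Total thickness L = 7.09 + 3.01 + 3.19 = 13.29 m.
Σ(b_i/K_i) = 7.09/0.881 + 3.01/6.55 + 3.19/0.0673 = 55.91 d.
K_eq = L / Σ(b_i/K_i) = 13.29 / 55.91 = 0.2377 m/day.
Q = K_eq · A · (Δh/L) = 0.2377 × 1350 × (3.68/13.29) = 88.86 m³/day.

88.9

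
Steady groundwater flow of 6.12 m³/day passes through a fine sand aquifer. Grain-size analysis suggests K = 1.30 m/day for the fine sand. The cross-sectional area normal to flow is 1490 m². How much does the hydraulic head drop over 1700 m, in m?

From Q = K·A·i, i = Q / (K·A) = 6.12 / (1.300 × 1490) = 0.003160.
Head loss Δh = i · L = 0.003160 × 1700 = 5.371 m.

5.37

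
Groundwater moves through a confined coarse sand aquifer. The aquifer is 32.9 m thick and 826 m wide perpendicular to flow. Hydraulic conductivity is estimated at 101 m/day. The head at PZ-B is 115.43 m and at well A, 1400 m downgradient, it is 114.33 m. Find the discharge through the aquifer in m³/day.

Cross-sectional area A = 826 × 32.9 = 27175 m².
Hydraulic gradient i = (115.43 − 114.33) / 1400 = 1.1 / 1400 = 0.0007857.
Darcy's law: Q = K · A · i = 101.0 × 27175 × 0.0007857 = 2157 m³/day.

2160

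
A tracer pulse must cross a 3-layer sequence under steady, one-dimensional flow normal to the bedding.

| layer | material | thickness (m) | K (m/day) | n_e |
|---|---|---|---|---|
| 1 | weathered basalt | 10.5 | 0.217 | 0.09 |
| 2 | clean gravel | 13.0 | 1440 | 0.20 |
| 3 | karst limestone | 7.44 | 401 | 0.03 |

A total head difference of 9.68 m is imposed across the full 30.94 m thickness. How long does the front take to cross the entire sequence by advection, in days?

18.8

With flow normal to the layers, continuity requires the same specific discharge q through every layer.
Σ(b_i/K_i) = 10.5/0.217 + 13.0/1440 + 7.44/401 = 48.41 d.
q = Δh / Σ(b_i/K_i) = 9.68 / 48.41 = 0.1999 m/day.
In each layer the seepage velocity is v_i = q/n_i, so the layer transit time is t_i = b_i·n_i / q:
  layer 1 (weathered basalt): t_1 = 10.5 × 0.09 / 0.1999 = 4.726 d
  layer 2 (clean gravel): t_2 = 13.0 × 0.20 / 0.1999 = 13.00 d
  layer 3 (karst limestone): t_3 = 7.44 × 0.03 / 0.1999 = 1.116 d
Total t = Σ t_i = 18.85 days.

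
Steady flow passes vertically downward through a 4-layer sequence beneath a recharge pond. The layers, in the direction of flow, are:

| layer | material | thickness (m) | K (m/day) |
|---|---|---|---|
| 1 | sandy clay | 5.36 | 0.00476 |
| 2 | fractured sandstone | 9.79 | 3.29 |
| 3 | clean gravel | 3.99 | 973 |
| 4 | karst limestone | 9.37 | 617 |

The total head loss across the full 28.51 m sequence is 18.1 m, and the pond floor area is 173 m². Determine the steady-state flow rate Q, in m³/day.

Flow is perpendicular to layering, so the layers act in series and the equivalent K is the thickness-weighted harmonic mean.
Total thickness L = 5.36 + 9.79 + 3.99 + 9.37 = 28.51 m.
Σ(b_i/K_i) = 5.36/0.00476 + 9.79/3.29 + 3.99/973 + 9.37/617 = 1129 d.
K_eq = L / Σ(b_i/K_i) = 28.51 / 1129 = 0.02525 m/day.
Q = K_eq · A · (Δh/L) = 0.02525 × 173 × (18.1/28.51) = 2.773 m³/day.

2.77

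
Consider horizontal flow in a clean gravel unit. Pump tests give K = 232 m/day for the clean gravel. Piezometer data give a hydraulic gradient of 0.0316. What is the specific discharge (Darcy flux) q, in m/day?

Hydraulic gradient i = 0.0316.
Specific discharge q = K · i = 232.0 × 0.03160 = 7.331 m/day.

7.33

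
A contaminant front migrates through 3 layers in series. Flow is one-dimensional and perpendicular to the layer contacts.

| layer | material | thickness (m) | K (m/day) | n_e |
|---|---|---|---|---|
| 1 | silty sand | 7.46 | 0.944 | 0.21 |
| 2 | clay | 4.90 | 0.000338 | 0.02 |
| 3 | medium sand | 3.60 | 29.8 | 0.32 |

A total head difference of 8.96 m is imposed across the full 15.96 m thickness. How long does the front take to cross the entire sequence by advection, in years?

With flow normal to the layers, continuity requires the same specific discharge q through every layer.
Σ(b_i/K_i) = 7.46/0.944 + 4.90/0.000338 + 3.60/29.8 = 14505 d.
q = Δh / Σ(b_i/K_i) = 8.96 / 14505 = 0.0006177 m/day.
In each layer the seepage velocity is v_i = q/n_i, so the layer transit time is t_i = b_i·n_i / q:
  layer 1 (silty sand): t_1 = 7.46 × 0.21 / 0.0006177 = 2536 d
  layer 2 (clay): t_2 = 4.90 × 0.02 / 0.0006177 = 158.6 d
  layer 3 (medium sand): t_3 = 3.60 × 0.32 / 0.0006177 = 1865 d
Total t = Σ t_i = 4560 days = 12.48 years.

12.5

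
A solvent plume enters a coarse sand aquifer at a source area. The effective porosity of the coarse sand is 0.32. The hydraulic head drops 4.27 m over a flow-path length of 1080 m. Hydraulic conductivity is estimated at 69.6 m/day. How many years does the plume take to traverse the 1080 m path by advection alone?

3.44

Hydraulic gradient i = Δh / L = 4.27 / 1080 = 0.003954.
Darcy flux q = K · i = 69.60 × 0.003954 = 0.2752 m/day.
Seepage velocity v = q / n_e = 0.2752 / 0.32 = 0.8599 m/day.
Travel time t = L / v = 1080 / 0.8599 = 1256 days = 3.439 years.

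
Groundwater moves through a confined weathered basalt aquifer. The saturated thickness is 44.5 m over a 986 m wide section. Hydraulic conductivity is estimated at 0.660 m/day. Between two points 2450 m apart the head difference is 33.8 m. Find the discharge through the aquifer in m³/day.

400

Cross-sectional area A = 986 × 44.5 = 43877 m².
Hydraulic gradient i = Δh / L = 33.8 / 2450 = 0.01380.
Darcy's law: Q = K · A · i = 0.6600 × 43877 × 0.01380 = 399.5 m³/day.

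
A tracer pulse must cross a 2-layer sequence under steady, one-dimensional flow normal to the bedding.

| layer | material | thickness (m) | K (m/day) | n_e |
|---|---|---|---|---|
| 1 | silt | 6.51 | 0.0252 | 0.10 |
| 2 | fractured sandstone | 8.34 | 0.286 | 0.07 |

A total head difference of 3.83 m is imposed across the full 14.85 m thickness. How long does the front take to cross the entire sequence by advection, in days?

92.7

With flow normal to the layers, continuity requires the same specific discharge q through every layer.
Σ(b_i/K_i) = 6.51/0.0252 + 8.34/0.286 = 287.5 d.
q = Δh / Σ(b_i/K_i) = 3.83 / 287.5 = 0.01332 m/day.
In each layer the seepage velocity is v_i = q/n_i, so the layer transit time is t_i = b_i·n_i / q:
  layer 1 (silt): t_1 = 6.51 × 0.10 / 0.01332 = 48.87 d
  layer 2 (fractured sandstone): t_2 = 8.34 × 0.07 / 0.01332 = 43.82 d
Total t = Σ t_i = 92.69 days.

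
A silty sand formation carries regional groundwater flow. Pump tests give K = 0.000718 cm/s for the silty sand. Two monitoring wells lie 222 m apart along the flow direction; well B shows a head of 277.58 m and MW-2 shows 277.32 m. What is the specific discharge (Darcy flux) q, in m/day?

0.000727

Convert K: 0.000718 cm/s × 864 = 0.6204 m/day.
Hydraulic gradient i = (277.58 − 277.32) / 222 = 0.26 / 222 = 0.001171.
Specific discharge q = K · i = 0.6204 × 0.001171 = 0.0007265 m/day.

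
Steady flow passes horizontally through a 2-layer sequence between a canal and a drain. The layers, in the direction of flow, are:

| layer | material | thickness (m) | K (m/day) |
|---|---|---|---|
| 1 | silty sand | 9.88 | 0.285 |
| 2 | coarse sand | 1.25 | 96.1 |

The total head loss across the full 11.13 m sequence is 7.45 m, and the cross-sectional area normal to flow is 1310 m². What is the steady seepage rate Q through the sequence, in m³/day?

Flow is perpendicular to layering, so the layers act in series and the equivalent K is the thickness-weighted harmonic mean.
Total thickness L = 9.88 + 1.25 = 11.13 m.
Σ(b_i/K_i) = 9.88/0.285 + 1.25/96.1 = 34.68 d.
K_eq = L / Σ(b_i/K_i) = 11.13 / 34.68 = 0.3209 m/day.
Q = K_eq · A · (Δh/L) = 0.3209 × 1310 × (7.45/11.13) = 281.4 m³/day.

281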